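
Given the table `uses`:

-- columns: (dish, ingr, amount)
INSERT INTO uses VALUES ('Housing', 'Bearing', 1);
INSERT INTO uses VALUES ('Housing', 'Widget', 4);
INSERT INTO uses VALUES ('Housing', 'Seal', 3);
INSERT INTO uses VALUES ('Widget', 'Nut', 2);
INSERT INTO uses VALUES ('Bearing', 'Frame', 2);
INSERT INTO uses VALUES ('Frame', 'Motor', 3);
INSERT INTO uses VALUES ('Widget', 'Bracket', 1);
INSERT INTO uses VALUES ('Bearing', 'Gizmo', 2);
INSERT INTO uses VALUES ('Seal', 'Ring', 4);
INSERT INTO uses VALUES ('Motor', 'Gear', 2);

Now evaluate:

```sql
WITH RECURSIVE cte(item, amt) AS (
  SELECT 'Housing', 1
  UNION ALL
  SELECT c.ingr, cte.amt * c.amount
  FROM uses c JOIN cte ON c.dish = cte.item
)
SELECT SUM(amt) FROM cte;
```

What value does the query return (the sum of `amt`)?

Base: (Housing, amt=1).
Iteration 1: components of {Housing} -> Bearing = 1*1 = 1, Seal = 1*3 = 3, Widget = 1*4 = 4.
Iteration 2: components of {Bearing,Seal,Widget} -> Bracket = 4*1 = 4, Frame = 1*2 = 2, Gizmo = 1*2 = 2, Nut = 4*2 = 8, Ring = 3*4 = 12.
Iteration 3: components of {Bracket,Frame,Gizmo,Nut,Ring} -> Motor = 2*3 = 6.
Iteration 4: components of {Motor} -> Gear = 6*2 = 12.
Iteration 5: no further components; recursion stops.
SUM(amt) = 1 + 1 + 4 + 3 + 2 + 2 + 8 + 4 + 12 + 6 + 12 = 55.

55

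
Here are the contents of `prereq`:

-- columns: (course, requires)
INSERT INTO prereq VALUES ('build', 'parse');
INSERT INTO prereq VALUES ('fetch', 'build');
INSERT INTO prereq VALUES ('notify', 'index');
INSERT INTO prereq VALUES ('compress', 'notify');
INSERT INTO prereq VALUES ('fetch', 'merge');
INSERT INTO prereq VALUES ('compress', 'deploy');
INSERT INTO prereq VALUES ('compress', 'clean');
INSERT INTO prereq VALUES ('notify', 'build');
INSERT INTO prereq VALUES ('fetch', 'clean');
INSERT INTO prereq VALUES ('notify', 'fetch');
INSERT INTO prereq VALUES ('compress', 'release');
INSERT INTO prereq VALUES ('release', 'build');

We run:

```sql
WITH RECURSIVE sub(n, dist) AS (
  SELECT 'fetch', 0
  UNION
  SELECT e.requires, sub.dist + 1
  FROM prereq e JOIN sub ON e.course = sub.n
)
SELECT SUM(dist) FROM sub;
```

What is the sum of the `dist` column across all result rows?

Base: (fetch, dist=0).
Iteration 1: edges from {fetch} -> (build, dist=1), (clean, dist=1), (merge, dist=1).
Iteration 2: edges from {build,clean,merge} -> (parse, dist=2).
Iteration 3: no outgoing edges from {parse}; recursion stops.
SUM(dist) = 0 + 1 + 1 + 1 + 2 = 5.

5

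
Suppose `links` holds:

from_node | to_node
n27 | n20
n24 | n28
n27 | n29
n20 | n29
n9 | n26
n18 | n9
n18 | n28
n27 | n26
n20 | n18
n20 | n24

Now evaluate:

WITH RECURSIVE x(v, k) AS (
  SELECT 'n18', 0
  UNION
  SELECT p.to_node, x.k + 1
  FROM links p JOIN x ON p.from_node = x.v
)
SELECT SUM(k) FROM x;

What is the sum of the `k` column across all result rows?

4

Base: (n18, k=0).
Iteration 1: edges from {n18} -> (n28, k=1), (n9, k=1).
Iteration 2: edges from {n28,n9} -> (n26, k=2).
Iteration 3: no outgoing edges from {n26}; recursion stops.
SUM(k) = 0 + 1 + 1 + 2 = 4.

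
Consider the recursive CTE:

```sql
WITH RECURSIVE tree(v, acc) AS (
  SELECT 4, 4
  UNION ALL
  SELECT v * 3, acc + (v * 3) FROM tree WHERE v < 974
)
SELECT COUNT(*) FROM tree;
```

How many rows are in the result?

7

Base: v=4, acc=4.
Iteration 1: 4 < 974 holds -> v = 4 * 3 = 12, acc = 4 + 12 = 16.
Iteration 2: 12 < 974 holds -> v = 12 * 3 = 36, acc = 16 + 36 = 52.
Iteration 3: 36 < 974 holds -> v = 36 * 3 = 108, acc = 52 + 108 = 160.
Iteration 4: 108 < 974 holds -> v = 108 * 3 = 324, acc = 160 + 324 = 484.
Iteration 5: 324 < 974 holds -> v = 324 * 3 = 972, acc = 484 + 972 = 1456.
Iteration 6: 972 < 974 holds -> v = 972 * 3 = 2916, acc = 1456 + 2916 = 4372.
Iteration 7: 2916 < 974 fails; recursion stops.
Total rows emitted: 7.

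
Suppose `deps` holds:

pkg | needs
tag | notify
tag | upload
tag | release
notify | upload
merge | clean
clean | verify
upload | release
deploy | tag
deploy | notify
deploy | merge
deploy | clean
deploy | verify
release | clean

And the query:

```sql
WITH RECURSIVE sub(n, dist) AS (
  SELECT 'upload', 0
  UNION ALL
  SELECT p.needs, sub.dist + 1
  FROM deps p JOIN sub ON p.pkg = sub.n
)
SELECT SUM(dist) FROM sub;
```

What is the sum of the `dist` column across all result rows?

Base: (upload, dist=0).
Iteration 1: edges from {upload} -> (release, dist=1).
Iteration 2: edges from {release} -> (clean, dist=2).
Iteration 3: edges from {clean} -> (verify, dist=3).
Iteration 4: no outgoing edges from {verify}; recursion stops.
SUM(dist) = 0 + 1 + 2 + 3 = 6.

6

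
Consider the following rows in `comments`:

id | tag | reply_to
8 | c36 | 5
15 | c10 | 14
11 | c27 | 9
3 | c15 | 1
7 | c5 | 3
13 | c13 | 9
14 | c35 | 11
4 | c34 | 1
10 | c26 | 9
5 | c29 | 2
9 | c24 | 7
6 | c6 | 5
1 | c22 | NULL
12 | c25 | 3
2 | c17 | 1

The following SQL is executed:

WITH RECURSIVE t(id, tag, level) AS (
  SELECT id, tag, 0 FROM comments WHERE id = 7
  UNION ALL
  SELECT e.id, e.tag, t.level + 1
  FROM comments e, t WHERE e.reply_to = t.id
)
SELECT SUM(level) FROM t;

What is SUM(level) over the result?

14

Base: id=7 (c5) at level 0.
Iteration 1: rows with reply_to in {7} -> c24 (id 9, level 1).
Iteration 2: rows with reply_to in {9} -> c26 (id 10, level 2), c27 (id 11, level 2), c13 (id 13, level 2).
Iteration 3: rows with reply_to in {10,11,13} -> c35 (id 14, level 3).
Iteration 4: rows with reply_to in {14} -> c10 (id 15, level 4).
Iteration 5: no rows with reply_to in {15}; recursion stops.
SUM(level) = 0 + 1 + 2 + 2 + 2 + 3 + 4 = 14.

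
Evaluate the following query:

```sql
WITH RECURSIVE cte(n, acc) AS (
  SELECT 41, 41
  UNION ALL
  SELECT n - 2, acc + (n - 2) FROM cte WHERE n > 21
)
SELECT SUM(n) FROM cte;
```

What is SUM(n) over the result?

341

Base: n=41, acc=41.
Iteration 1: 41 > 21 holds -> n = 41 - 2 = 39, acc = 41 + 39 = 80.
Iteration 2: 39 > 21 holds -> n = 39 - 2 = 37, acc = 80 + 37 = 117.
Iteration 3: 37 > 21 holds -> n = 37 - 2 = 35, acc = 117 + 35 = 152.
Iteration 4: 35 > 21 holds -> n = 35 - 2 = 33, acc = 152 + 33 = 185.
Iteration 5: 33 > 21 holds -> n = 33 - 2 = 31, acc = 185 + 31 = 216.
Iteration 6: 31 > 21 holds -> n = 31 - 2 = 29, acc = 216 + 29 = 245.
Iteration 7: 29 > 21 holds -> n = 29 - 2 = 27, acc = 245 + 27 = 272.
Iteration 8: 27 > 21 holds -> n = 27 - 2 = 25, acc = 272 + 25 = 297.
Iteration 9: 25 > 21 holds -> n = 25 - 2 = 23, acc = 297 + 23 = 320.
Iteration 10: 23 > 21 holds -> n = 23 - 2 = 21, acc = 320 + 21 = 341.
Iteration 11: 21 > 21 fails; recursion stops.
SUM(n) = 41 + 39 + 37 + 35 + 33 + 31 + 29 + 27 + 25 + 23 + 21 = 341.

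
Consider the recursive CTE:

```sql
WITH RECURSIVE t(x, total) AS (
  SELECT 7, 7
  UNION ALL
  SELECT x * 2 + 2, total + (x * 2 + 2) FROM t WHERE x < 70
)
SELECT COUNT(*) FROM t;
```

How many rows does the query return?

4

Base: x=7, total=7.
Iteration 1: 7 < 70 holds -> x = 7 * 2 + 2 = 16, total = 7 + 16 = 23.
Iteration 2: 16 < 70 holds -> x = 16 * 2 + 2 = 34, total = 23 + 34 = 57.
Iteration 3: 34 < 70 holds -> x = 34 * 2 + 2 = 70, total = 57 + 70 = 127.
Iteration 4: 70 < 70 fails; recursion stops.
Total rows emitted: 4.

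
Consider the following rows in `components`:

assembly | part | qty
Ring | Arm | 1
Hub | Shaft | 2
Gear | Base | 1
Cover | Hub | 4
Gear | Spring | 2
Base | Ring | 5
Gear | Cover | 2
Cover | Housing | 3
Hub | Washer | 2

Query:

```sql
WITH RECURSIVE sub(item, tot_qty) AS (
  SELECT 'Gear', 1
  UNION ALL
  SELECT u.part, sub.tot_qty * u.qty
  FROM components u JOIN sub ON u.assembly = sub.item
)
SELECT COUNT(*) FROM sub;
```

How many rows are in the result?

10

Base: (Gear, tot_qty=1).
Iteration 1: components of {Gear} -> Base = 1*1 = 1, Cover = 1*2 = 2, Spring = 1*2 = 2.
Iteration 2: components of {Base,Cover,Spring} -> Housing = 2*3 = 6, Hub = 2*4 = 8, Ring = 1*5 = 5.
Iteration 3: components of {Housing,Hub,Ring} -> Arm = 5*1 = 5, Shaft = 8*2 = 16, Washer = 8*2 = 16.
Iteration 4: no further components; recursion stops.
Total rows emitted: 10.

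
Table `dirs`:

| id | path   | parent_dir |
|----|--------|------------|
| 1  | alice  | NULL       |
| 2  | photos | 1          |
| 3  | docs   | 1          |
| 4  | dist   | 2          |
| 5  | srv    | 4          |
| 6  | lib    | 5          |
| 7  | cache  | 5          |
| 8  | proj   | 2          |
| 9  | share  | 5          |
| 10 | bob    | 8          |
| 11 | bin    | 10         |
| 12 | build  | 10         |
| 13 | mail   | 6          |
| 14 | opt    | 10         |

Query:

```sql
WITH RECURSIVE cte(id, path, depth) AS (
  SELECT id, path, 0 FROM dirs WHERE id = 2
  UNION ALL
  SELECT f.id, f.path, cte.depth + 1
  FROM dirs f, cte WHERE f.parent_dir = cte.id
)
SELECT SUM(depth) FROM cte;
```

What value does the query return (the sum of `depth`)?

Base: id=2 (photos) at depth 0.
Iteration 1: rows with parent_dir in {2} -> dist (id 4, depth 1), proj (id 8, depth 1).
Iteration 2: rows with parent_dir in {4,8} -> srv (id 5, depth 2), bob (id 10, depth 2).
Iteration 3: rows with parent_dir in {5,10} -> lib (id 6, depth 3), cache (id 7, depth 3), share (id 9, depth 3), bin (id 11, depth 3), build (id 12, depth 3), opt (id 14, depth 3).
Iteration 4: rows with parent_dir in {6,7,9,11,12,14} -> mail (id 13, depth 4).
Iteration 5: no rows with parent_dir in {13}; recursion stops.
SUM(depth) = 0 + 1 + 1 + 2 + 2 + 3 + 3 + 3 + 3 + 3 + 3 + 4 = 28.

28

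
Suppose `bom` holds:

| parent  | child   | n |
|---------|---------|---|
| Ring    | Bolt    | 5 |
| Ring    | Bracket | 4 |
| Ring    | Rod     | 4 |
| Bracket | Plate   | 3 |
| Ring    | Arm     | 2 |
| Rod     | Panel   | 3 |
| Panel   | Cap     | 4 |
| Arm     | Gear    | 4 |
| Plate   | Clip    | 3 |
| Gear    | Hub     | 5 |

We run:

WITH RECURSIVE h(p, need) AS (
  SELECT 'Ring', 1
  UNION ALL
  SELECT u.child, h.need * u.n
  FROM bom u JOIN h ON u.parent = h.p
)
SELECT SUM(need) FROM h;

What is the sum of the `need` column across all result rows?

172

Base: (Ring, need=1).
Iteration 1: components of {Ring} -> Arm = 1*2 = 2, Bolt = 1*5 = 5, Bracket = 1*4 = 4, Rod = 1*4 = 4.
Iteration 2: components of {Arm,Bolt,Bracket,Rod} -> Gear = 2*4 = 8, Panel = 4*3 = 12, Plate = 4*3 = 12.
Iteration 3: components of {Gear,Panel,Plate} -> Cap = 12*4 = 48, Clip = 12*3 = 36, Hub = 8*5 = 40.
Iteration 4: no further components; recursion stops.
SUM(need) = 1 + 5 + 4 + 4 + 2 + 12 + 12 + 8 + 36 + 48 + 40 = 172.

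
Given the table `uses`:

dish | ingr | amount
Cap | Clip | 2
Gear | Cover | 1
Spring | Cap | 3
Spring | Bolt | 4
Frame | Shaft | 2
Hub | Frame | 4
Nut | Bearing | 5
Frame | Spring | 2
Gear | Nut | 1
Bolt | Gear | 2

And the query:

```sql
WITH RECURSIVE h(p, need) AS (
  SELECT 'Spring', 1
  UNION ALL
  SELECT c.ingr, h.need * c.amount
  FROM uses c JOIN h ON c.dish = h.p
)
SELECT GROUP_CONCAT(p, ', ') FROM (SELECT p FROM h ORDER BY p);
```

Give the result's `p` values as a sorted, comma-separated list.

Bearing, Bolt, Cap, Clip, Cover, Gear, Nut, Spring

Base: (Spring, need=1).
Iteration 1: components of {Spring} -> Bolt = 1*4 = 4, Cap = 1*3 = 3.
Iteration 2: components of {Bolt,Cap} -> Clip = 3*2 = 6, Gear = 4*2 = 8.
Iteration 3: components of {Clip,Gear} -> Cover = 8*1 = 8, Nut = 8*1 = 8.
Iteration 4: components of {Cover,Nut} -> Bearing = 8*5 = 40.
Iteration 5: no further components; recursion stops.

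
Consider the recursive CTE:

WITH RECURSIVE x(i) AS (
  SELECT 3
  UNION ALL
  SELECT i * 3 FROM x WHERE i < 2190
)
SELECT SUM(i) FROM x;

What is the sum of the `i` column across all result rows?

Base: i=3.
Iteration 1: 3 < 2190 holds -> i = 3 * 3 = 9.
Iteration 2: 9 < 2190 holds -> i = 9 * 3 = 27.
Iteration 3: 27 < 2190 holds -> i = 27 * 3 = 81.
Iteration 4: 81 < 2190 holds -> i = 81 * 3 = 243.
Iteration 5: 243 < 2190 holds -> i = 243 * 3 = 729.
Iteration 6: 729 < 2190 holds -> i = 729 * 3 = 2187.
Iteration 7: 2187 < 2190 holds -> i = 2187 * 3 = 6561.
Iteration 8: 6561 < 2190 fails; recursion stops.
SUM(i) = 3 + 9 + 27 + 81 + 243 + 729 + 2187 + 6561 = 9840.

9840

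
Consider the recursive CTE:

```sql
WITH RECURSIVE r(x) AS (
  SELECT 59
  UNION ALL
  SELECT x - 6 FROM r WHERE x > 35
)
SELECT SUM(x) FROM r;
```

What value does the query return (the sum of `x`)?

235

Base: x=59.
Iteration 1: 59 > 35 holds -> x = 59 - 6 = 53.
Iteration 2: 53 > 35 holds -> x = 53 - 6 = 47.
Iteration 3: 47 > 35 holds -> x = 47 - 6 = 41.
Iteration 4: 41 > 35 holds -> x = 41 - 6 = 35.
Iteration 5: 35 > 35 fails; recursion stops.
SUM(x) = 59 + 53 + 47 + 41 + 35 = 235.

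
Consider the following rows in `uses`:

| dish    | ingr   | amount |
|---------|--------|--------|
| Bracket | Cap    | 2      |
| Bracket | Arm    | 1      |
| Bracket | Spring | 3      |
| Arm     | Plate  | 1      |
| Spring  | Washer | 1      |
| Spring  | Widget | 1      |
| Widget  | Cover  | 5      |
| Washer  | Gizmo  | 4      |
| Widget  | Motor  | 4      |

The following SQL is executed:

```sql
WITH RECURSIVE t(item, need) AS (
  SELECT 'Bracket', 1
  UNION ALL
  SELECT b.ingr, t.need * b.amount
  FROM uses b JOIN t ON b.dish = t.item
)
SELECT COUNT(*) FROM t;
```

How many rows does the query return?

10

Base: (Bracket, need=1).
Iteration 1: components of {Bracket} -> Arm = 1*1 = 1, Cap = 1*2 = 2, Spring = 1*3 = 3.
Iteration 2: components of {Arm,Cap,Spring} -> Plate = 1*1 = 1, Washer = 3*1 = 3, Widget = 3*1 = 3.
Iteration 3: components of {Plate,Washer,Widget} -> Cover = 3*5 = 15, Gizmo = 3*4 = 12, Motor = 3*4 = 12.
Iteration 4: no further components; recursion stops.
Total rows emitted: 10.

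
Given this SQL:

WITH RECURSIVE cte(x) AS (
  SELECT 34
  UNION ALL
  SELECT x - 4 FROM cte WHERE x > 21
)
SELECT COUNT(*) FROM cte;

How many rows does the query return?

5

Base: x=34.
Iteration 1: 34 > 21 holds -> x = 34 - 4 = 30.
Iteration 2: 30 > 21 holds -> x = 30 - 4 = 26.
Iteration 3: 26 > 21 holds -> x = 26 - 4 = 22.
Iteration 4: 22 > 21 holds -> x = 22 - 4 = 18.
Iteration 5: 18 > 21 fails; recursion stops.
Total rows emitted: 5.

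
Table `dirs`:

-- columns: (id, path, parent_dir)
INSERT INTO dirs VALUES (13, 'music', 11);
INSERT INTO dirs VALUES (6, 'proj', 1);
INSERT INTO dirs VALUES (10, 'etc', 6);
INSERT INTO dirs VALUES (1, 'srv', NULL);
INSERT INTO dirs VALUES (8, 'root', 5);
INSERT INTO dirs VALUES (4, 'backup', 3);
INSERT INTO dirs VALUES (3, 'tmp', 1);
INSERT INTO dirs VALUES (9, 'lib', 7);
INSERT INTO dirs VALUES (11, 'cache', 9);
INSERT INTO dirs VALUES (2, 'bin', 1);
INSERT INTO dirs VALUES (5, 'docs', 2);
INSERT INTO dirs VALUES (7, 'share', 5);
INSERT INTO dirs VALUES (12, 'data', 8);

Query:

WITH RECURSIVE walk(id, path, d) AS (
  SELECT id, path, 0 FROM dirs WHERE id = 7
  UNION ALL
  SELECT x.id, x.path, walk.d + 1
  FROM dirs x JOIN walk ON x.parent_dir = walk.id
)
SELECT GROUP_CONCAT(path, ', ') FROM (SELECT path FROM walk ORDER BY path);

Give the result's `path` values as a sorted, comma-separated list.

cache, lib, music, share

Base: id=7 (share) at d 0.
Iteration 1: rows with parent_dir in {7} -> lib (id 9, d 1).
Iteration 2: rows with parent_dir in {9} -> cache (id 11, d 2).
Iteration 3: rows with parent_dir in {11} -> music (id 13, d 3).
Iteration 4: no rows with parent_dir in {13}; recursion stops.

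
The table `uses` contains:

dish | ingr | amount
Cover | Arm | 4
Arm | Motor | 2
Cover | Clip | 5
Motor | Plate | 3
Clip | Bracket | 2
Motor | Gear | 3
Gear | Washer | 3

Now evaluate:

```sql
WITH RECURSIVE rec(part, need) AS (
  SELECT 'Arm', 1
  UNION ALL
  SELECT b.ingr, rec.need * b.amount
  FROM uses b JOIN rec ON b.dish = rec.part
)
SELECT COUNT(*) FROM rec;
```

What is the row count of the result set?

Base: (Arm, need=1).
Iteration 1: components of {Arm} -> Motor = 1*2 = 2.
Iteration 2: components of {Motor} -> Gear = 2*3 = 6, Plate = 2*3 = 6.
Iteration 3: components of {Gear,Plate} -> Washer = 6*3 = 18.
Iteration 4: no further components; recursion stops.
Total rows emitted: 5.

5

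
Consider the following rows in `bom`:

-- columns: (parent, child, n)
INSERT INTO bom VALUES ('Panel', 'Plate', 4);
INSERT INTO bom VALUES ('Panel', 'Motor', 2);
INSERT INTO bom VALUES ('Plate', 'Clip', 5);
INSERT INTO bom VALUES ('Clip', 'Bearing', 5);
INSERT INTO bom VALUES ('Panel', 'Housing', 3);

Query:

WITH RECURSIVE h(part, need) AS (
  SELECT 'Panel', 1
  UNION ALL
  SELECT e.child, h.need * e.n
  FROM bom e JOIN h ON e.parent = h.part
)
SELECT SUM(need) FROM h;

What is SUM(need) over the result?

130

Base: (Panel, need=1).
Iteration 1: components of {Panel} -> Housing = 1*3 = 3, Motor = 1*2 = 2, Plate = 1*4 = 4.
Iteration 2: components of {Housing,Motor,Plate} -> Clip = 4*5 = 20.
Iteration 3: components of {Clip} -> Bearing = 20*5 = 100.
Iteration 4: no further components; recursion stops.
SUM(need) = 1 + 4 + 3 + 2 + 20 + 100 = 130.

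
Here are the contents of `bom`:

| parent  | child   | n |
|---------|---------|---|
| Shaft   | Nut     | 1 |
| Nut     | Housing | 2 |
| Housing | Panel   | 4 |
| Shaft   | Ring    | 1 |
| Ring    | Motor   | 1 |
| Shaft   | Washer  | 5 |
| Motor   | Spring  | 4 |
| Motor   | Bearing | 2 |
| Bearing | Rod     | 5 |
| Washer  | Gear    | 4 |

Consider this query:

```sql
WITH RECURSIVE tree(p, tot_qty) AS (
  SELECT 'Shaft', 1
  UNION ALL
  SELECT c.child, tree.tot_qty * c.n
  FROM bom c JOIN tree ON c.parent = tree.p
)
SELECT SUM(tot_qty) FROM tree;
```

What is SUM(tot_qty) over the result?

Base: (Shaft, tot_qty=1).
Iteration 1: components of {Shaft} -> Nut = 1*1 = 1, Ring = 1*1 = 1, Washer = 1*5 = 5.
Iteration 2: components of {Nut,Ring,Washer} -> Gear = 5*4 = 20, Housing = 1*2 = 2, Motor = 1*1 = 1.
Iteration 3: components of {Gear,Housing,Motor} -> Bearing = 1*2 = 2, Panel = 2*4 = 8, Spring = 1*4 = 4.
Iteration 4: components of {Bearing,Panel,Spring} -> Rod = 2*5 = 10.
Iteration 5: no further components; recursion stops.
SUM(tot_qty) = 1 + 1 + 1 + 5 + 2 + 1 + 20 + 8 + 4 + 2 + 10 = 55.

55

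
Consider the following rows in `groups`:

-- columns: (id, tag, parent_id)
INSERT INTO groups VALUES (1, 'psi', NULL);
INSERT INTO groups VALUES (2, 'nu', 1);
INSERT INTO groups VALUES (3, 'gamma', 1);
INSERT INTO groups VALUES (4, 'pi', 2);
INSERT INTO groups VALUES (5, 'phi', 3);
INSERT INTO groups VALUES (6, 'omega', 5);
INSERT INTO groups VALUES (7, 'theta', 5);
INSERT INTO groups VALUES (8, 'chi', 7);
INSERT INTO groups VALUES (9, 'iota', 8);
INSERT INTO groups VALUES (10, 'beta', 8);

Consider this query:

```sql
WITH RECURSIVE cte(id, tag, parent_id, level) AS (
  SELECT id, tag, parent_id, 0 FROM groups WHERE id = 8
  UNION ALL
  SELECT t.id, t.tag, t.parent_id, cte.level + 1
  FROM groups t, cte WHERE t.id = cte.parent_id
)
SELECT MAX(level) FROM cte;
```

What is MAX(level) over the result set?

4

Base: id=8 (chi), parent_id=7, level 0.
Iteration 1: join on id=7 -> theta (id 7, parent_id=5, level 1).
Iteration 2: join on id=5 -> phi (id 5, parent_id=3, level 2).
Iteration 3: join on id=3 -> gamma (id 3, parent_id=1, level 3).
Iteration 4: join on id=1 -> psi (id 1, parent_id=NULL, level 4).
Iteration 5: parent_id is NULL; no match; recursion stops.
level values: 0, 1, 2, 3, 4; the maximum is 4.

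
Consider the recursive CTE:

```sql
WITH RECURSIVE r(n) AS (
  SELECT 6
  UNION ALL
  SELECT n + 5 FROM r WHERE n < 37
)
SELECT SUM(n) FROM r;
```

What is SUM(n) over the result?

Base: n=6.
Iteration 1: 6 < 37 holds -> n = 6 + 5 = 11.
Iteration 2: 11 < 37 holds -> n = 11 + 5 = 16.
Iteration 3: 16 < 37 holds -> n = 16 + 5 = 21.
Iteration 4: 21 < 37 holds -> n = 21 + 5 = 26.
Iteration 5: 26 < 37 holds -> n = 26 + 5 = 31.
Iteration 6: 31 < 37 holds -> n = 31 + 5 = 36.
Iteration 7: 36 < 37 holds -> n = 36 + 5 = 41.
Iteration 8: 41 < 37 fails; recursion stops.
SUM(n) = 6 + 11 + 16 + 21 + 26 + 31 + 36 + 41 = 188.

188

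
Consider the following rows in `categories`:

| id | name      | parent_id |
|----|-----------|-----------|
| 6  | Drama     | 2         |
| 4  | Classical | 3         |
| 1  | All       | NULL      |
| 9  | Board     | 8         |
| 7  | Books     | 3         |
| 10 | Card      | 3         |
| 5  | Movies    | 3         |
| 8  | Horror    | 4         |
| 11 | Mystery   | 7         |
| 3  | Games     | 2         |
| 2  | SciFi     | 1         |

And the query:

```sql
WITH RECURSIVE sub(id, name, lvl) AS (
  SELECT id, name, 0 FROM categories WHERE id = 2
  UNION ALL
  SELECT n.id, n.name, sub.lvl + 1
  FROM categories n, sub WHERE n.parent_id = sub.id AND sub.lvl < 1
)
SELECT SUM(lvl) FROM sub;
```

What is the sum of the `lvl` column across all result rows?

2

Base: id=2 (SciFi) at lvl 0.
Iteration 1: rows with parent_id in {2} -> Games (id 3, lvl 1), Drama (id 6, lvl 1).
Iteration 2: lvl < 1 fails for all current rows; recursion stops.
SUM(lvl) = 0 + 1 + 1 = 2.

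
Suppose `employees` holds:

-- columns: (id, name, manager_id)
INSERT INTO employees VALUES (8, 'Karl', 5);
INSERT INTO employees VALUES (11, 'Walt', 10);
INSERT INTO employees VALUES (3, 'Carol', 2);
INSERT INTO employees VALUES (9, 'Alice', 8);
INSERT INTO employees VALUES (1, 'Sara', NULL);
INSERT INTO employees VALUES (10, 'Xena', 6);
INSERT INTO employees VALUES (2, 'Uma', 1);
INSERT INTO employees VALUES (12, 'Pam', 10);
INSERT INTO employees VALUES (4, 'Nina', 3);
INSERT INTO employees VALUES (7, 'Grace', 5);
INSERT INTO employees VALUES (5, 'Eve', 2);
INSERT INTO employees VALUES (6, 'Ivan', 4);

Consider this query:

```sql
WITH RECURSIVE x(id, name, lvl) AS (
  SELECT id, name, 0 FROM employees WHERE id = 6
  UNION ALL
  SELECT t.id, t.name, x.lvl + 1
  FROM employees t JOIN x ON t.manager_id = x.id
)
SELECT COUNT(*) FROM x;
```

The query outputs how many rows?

4

Base: id=6 (Ivan) at lvl 0.
Iteration 1: rows with manager_id in {6} -> Xena (id 10, lvl 1).
Iteration 2: rows with manager_id in {10} -> Walt (id 11, lvl 2), Pam (id 12, lvl 2).
Iteration 3: no rows with manager_id in {11,12}; recursion stops.
Total rows emitted: 4.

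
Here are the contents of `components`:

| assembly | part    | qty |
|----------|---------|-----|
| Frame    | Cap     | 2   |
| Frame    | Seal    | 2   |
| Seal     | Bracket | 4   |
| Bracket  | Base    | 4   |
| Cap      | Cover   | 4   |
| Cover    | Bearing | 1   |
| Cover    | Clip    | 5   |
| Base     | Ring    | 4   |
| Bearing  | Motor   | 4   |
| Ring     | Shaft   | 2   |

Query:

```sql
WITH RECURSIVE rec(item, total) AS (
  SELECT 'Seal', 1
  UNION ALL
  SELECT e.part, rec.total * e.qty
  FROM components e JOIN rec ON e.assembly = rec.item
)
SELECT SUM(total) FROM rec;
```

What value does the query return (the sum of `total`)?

213

Base: (Seal, total=1).
Iteration 1: components of {Seal} -> Bracket = 1*4 = 4.
Iteration 2: components of {Bracket} -> Base = 4*4 = 16.
Iteration 3: components of {Base} -> Ring = 16*4 = 64.
Iteration 4: components of {Ring} -> Shaft = 64*2 = 128.
Iteration 5: no further components; recursion stops.
SUM(total) = 1 + 4 + 16 + 64 + 128 = 213.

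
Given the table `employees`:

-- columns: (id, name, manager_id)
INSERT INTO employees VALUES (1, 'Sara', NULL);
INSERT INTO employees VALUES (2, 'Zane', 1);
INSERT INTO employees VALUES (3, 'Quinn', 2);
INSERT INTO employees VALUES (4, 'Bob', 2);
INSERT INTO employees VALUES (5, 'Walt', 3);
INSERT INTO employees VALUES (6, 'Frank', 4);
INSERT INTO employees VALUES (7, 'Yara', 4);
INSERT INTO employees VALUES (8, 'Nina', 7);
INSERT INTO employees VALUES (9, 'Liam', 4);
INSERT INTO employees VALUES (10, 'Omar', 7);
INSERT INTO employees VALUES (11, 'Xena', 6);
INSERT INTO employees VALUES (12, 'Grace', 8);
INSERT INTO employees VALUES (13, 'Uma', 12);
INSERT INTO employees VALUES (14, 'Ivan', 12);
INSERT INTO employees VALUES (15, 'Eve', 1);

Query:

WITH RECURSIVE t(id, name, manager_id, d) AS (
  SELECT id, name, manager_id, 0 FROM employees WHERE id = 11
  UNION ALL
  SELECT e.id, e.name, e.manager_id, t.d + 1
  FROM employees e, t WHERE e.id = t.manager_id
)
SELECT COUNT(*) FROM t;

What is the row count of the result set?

5

Base: id=11 (Xena), manager_id=6, d 0.
Iteration 1: join on id=6 -> Frank (id 6, manager_id=4, d 1).
Iteration 2: join on id=4 -> Bob (id 4, manager_id=2, d 2).
Iteration 3: join on id=2 -> Zane (id 2, manager_id=1, d 3).
Iteration 4: join on id=1 -> Sara (id 1, manager_id=NULL, d 4).
Iteration 5: manager_id is NULL; no match; recursion stops.
Total rows emitted: 5.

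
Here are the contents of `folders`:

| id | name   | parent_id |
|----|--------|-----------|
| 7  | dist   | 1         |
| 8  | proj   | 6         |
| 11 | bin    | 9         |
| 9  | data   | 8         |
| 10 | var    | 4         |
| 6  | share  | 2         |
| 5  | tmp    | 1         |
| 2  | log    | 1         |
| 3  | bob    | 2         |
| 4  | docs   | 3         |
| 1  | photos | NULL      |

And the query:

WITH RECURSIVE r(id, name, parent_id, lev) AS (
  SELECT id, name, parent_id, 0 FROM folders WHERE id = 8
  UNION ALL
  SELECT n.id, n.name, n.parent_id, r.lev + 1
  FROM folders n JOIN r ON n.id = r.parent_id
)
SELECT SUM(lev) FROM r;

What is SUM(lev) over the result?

6

Base: id=8 (proj), parent_id=6, lev 0.
Iteration 1: join on id=6 -> share (id 6, parent_id=2, lev 1).
Iteration 2: join on id=2 -> log (id 2, parent_id=1, lev 2).
Iteration 3: join on id=1 -> photos (id 1, parent_id=NULL, lev 3).
Iteration 4: parent_id is NULL; no match; recursion stops.
SUM(lev) = 0 + 1 + 2 + 3 = 6.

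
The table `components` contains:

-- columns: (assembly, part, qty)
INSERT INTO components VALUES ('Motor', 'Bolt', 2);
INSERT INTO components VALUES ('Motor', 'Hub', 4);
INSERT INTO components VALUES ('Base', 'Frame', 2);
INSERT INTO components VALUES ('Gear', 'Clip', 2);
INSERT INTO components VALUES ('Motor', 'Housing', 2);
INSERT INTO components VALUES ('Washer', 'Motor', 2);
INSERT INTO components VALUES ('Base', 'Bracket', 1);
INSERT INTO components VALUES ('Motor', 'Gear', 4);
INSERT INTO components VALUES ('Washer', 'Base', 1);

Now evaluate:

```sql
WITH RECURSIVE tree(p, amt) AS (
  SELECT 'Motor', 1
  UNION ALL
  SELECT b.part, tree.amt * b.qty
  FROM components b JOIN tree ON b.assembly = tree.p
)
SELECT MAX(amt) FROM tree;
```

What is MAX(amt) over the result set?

8

Base: (Motor, amt=1).
Iteration 1: components of {Motor} -> Bolt = 1*2 = 2, Gear = 1*4 = 4, Housing = 1*2 = 2, Hub = 1*4 = 4.
Iteration 2: components of {Bolt,Gear,Housing,Hub} -> Clip = 4*2 = 8.
Iteration 3: no further components; recursion stops.
amt values: 1, 2, 4, 2, 4, 8; the maximum is 8.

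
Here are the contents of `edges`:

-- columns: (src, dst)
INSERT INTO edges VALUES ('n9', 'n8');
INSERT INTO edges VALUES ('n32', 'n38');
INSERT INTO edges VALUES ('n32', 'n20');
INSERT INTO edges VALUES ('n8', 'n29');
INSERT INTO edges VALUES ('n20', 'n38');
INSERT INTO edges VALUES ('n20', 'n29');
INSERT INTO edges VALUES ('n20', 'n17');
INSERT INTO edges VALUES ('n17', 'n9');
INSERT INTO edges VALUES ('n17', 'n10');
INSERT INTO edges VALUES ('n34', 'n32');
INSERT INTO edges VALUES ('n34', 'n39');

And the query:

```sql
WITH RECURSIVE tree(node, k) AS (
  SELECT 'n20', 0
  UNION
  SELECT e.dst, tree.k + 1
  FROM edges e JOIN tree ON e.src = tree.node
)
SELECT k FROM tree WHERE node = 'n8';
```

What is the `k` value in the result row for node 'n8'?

3

Base: (n20, k=0).
Iteration 1: edges from {n20} -> (n17, k=1), (n29, k=1), (n38, k=1).
Iteration 2: edges from {n17,n29,n38} -> (n10, k=2), (n9, k=2).
Iteration 3: edges from {n10,n9} -> (n8, k=3).
Iteration 4: edges from {n8} -> (n29, k=4).
Iteration 5: no outgoing edges from {n29}; recursion stops.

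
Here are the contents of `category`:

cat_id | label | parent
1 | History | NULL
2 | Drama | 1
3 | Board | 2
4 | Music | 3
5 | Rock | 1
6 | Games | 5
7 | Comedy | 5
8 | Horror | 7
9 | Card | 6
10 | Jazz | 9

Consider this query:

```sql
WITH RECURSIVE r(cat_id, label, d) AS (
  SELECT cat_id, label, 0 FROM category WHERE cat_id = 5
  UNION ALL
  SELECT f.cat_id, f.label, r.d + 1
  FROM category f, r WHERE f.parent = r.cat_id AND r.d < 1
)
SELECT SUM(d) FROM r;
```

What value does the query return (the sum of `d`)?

Base: cat_id=5 (Rock) at d 0.
Iteration 1: rows with parent in {5} -> Games (id 6, d 1), Comedy (id 7, d 1).
Iteration 2: d < 1 fails for all current rows; recursion stops.
SUM(d) = 0 + 1 + 1 = 2.

2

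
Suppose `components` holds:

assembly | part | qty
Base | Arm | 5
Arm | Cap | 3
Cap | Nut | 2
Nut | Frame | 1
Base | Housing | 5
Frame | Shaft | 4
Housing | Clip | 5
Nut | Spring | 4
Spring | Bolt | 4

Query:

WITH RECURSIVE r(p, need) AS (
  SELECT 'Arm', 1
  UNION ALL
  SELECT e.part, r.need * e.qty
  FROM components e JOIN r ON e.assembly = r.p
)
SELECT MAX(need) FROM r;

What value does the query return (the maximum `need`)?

96

Base: (Arm, need=1).
Iteration 1: components of {Arm} -> Cap = 1*3 = 3.
Iteration 2: components of {Cap} -> Nut = 3*2 = 6.
Iteration 3: components of {Nut} -> Frame = 6*1 = 6, Spring = 6*4 = 24.
Iteration 4: components of {Frame,Spring} -> Bolt = 24*4 = 96, Shaft = 6*4 = 24.
Iteration 5: no further components; recursion stops.
need values: 1, 3, 6, 6, 24, 24, 96; the maximum is 96.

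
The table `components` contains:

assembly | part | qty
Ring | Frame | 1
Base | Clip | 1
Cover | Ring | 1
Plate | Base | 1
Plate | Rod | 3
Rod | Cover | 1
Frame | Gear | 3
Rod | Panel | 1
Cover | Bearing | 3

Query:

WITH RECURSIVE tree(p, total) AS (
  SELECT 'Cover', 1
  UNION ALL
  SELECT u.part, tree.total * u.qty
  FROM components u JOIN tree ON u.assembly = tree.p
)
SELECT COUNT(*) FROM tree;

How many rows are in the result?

Base: (Cover, total=1).
Iteration 1: components of {Cover} -> Bearing = 1*3 = 3, Ring = 1*1 = 1.
Iteration 2: components of {Bearing,Ring} -> Frame = 1*1 = 1.
Iteration 3: components of {Frame} -> Gear = 1*3 = 3.
Iteration 4: no further components; recursion stops.
Total rows emitted: 5.

5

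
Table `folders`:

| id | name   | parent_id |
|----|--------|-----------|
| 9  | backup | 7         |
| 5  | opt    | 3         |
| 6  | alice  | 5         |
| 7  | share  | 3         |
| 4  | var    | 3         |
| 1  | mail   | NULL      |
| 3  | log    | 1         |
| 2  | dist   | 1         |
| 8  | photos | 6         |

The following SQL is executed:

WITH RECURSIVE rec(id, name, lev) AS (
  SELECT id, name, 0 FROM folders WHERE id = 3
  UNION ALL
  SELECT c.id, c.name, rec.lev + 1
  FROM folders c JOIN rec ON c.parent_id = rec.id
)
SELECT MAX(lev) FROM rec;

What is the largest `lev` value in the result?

3

Base: id=3 (log) at lev 0.
Iteration 1: rows with parent_id in {3} -> var (id 4, lev 1), opt (id 5, lev 1), share (id 7, lev 1).
Iteration 2: rows with parent_id in {4,5,7} -> alice (id 6, lev 2), backup (id 9, lev 2).
Iteration 3: rows with parent_id in {6,9} -> photos (id 8, lev 3).
Iteration 4: no rows with parent_id in {8}; recursion stops.
lev values: 0, 1, 1, 1, 2, 2, 3; the maximum is 3.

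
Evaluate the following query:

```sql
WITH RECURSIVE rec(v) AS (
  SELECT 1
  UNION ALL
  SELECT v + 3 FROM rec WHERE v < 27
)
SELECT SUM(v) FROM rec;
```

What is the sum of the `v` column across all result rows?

Base: v=1.
Iteration 1: 1 < 27 holds -> v = 1 + 3 = 4.
Iteration 2: 4 < 27 holds -> v = 4 + 3 = 7.
Iteration 3: 7 < 27 holds -> v = 7 + 3 = 10.
Iteration 4: 10 < 27 holds -> v = 10 + 3 = 13.
Iteration 5: 13 < 27 holds -> v = 13 + 3 = 16.
Iteration 6: 16 < 27 holds -> v = 16 + 3 = 19.
Iteration 7: 19 < 27 holds -> v = 19 + 3 = 22.
Iteration 8: 22 < 27 holds -> v = 22 + 3 = 25.
Iteration 9: 25 < 27 holds -> v = 25 + 3 = 28.
Iteration 10: 28 < 27 fails; recursion stops.
SUM(v) = 1 + 4 + 7 + 10 + 13 + 16 + 19 + 22 + 25 + 28 = 145.

145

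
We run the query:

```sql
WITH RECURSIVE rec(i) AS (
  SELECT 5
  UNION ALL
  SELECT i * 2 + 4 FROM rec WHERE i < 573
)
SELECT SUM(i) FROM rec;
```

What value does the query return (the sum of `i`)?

Base: i=5.
Iteration 1: 5 < 573 holds -> i = 5 * 2 + 4 = 14.
Iteration 2: 14 < 573 holds -> i = 14 * 2 + 4 = 32.
Iteration 3: 32 < 573 holds -> i = 32 * 2 + 4 = 68.
Iteration 4: 68 < 573 holds -> i = 68 * 2 + 4 = 140.
Iteration 5: 140 < 573 holds -> i = 140 * 2 + 4 = 284.
Iteration 6: 284 < 573 holds -> i = 284 * 2 + 4 = 572.
Iteration 7: 572 < 573 holds -> i = 572 * 2 + 4 = 1148.
Iteration 8: 1148 < 573 fails; recursion stops.
SUM(i) = 5 + 14 + 32 + 68 + 140 + 284 + 572 + 1148 = 2263.

2263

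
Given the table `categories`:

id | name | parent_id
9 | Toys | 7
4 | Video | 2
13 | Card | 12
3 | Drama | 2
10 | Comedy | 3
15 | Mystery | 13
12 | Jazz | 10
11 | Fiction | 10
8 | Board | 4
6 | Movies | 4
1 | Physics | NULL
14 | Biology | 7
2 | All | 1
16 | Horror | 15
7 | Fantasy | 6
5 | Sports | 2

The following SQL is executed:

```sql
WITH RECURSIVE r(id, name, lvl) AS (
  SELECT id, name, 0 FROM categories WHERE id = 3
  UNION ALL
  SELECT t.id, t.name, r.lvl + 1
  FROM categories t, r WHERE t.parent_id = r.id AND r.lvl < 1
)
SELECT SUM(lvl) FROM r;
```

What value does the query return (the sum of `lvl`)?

1

Base: id=3 (Drama) at lvl 0.
Iteration 1: rows with parent_id in {3} -> Comedy (id 10, lvl 1).
Iteration 2: lvl < 1 fails for all current rows; recursion stops.
SUM(lvl) = 0 + 1 = 1.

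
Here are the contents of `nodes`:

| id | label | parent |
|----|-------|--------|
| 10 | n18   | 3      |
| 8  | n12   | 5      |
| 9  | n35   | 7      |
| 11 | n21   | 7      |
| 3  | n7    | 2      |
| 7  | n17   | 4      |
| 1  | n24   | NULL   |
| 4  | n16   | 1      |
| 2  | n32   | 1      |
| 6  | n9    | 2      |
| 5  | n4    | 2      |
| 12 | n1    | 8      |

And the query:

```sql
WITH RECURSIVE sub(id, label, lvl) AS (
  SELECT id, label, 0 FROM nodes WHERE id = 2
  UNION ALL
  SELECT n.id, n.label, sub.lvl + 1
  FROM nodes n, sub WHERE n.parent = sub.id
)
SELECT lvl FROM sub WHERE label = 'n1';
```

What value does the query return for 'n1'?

Base: id=2 (n32) at lvl 0.
Iteration 1: rows with parent in {2} -> n7 (id 3, lvl 1), n4 (id 5, lvl 1), n9 (id 6, lvl 1).
Iteration 2: rows with parent in {3,5,6} -> n12 (id 8, lvl 2), n18 (id 10, lvl 2).
Iteration 3: rows with parent in {8,10} -> n1 (id 12, lvl 3).
Iteration 4: no rows with parent in {12}; recursion stops.

3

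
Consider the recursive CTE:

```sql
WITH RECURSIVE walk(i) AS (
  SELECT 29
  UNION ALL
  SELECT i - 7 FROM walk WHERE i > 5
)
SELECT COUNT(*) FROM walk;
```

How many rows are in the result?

5

Base: i=29.
Iteration 1: 29 > 5 holds -> i = 29 - 7 = 22.
Iteration 2: 22 > 5 holds -> i = 22 - 7 = 15.
Iteration 3: 15 > 5 holds -> i = 15 - 7 = 8.
Iteration 4: 8 > 5 holds -> i = 8 - 7 = 1.
Iteration 5: 1 > 5 fails; recursion stops.
Total rows emitted: 5.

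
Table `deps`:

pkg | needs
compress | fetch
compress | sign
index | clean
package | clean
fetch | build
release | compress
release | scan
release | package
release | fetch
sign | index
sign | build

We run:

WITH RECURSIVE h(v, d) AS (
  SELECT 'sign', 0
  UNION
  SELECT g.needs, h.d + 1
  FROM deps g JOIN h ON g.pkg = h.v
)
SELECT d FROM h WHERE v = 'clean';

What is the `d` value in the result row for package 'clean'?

Base: (sign, d=0).
Iteration 1: edges from {sign} -> (build, d=1), (index, d=1).
Iteration 2: edges from {build,index} -> (clean, d=2).
Iteration 3: no outgoing edges from {clean}; recursion stops.

2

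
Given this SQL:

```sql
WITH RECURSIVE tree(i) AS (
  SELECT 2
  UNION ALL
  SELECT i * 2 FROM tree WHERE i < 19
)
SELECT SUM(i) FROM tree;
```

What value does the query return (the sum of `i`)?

62

Base: i=2.
Iteration 1: 2 < 19 holds -> i = 2 * 2 = 4.
Iteration 2: 4 < 19 holds -> i = 4 * 2 = 8.
Iteration 3: 8 < 19 holds -> i = 8 * 2 = 16.
Iteration 4: 16 < 19 holds -> i = 16 * 2 = 32.
Iteration 5: 32 < 19 fails; recursion stops.
SUM(i) = 2 + 4 + 8 + 16 + 32 = 62.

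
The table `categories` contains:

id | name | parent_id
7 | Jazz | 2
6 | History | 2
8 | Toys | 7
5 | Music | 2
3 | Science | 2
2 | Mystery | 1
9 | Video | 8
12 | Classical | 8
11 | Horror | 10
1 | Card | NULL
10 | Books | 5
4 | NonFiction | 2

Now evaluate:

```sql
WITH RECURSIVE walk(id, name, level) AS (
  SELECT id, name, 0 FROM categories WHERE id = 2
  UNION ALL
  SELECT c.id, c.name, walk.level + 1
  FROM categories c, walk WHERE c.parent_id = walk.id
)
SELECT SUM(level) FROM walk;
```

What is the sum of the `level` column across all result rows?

18

Base: id=2 (Mystery) at level 0.
Iteration 1: rows with parent_id in {2} -> Science (id 3, level 1), NonFiction (id 4, level 1), Music (id 5, level 1), History (id 6, level 1), Jazz (id 7, level 1).
Iteration 2: rows with parent_id in {3,4,5,6,7} -> Toys (id 8, level 2), Books (id 10, level 2).
Iteration 3: rows with parent_id in {8,10} -> Video (id 9, level 3), Horror (id 11, level 3), Classical (id 12, level 3).
Iteration 4: no rows with parent_id in {9,11,12}; recursion stops.
SUM(level) = 0 + 1 + 1 + 1 + 1 + 1 + 2 + 2 + 3 + 3 + 3 = 18.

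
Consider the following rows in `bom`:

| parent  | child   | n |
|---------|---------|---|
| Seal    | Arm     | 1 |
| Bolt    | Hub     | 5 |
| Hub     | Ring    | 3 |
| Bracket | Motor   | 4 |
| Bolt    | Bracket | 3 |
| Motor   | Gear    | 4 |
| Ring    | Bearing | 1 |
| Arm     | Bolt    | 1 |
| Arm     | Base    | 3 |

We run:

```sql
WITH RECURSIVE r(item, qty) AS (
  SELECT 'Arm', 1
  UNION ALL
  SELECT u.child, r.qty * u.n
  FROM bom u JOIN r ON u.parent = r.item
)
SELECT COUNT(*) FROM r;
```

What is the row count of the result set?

Base: (Arm, qty=1).
Iteration 1: components of {Arm} -> Base = 1*3 = 3, Bolt = 1*1 = 1.
Iteration 2: components of {Base,Bolt} -> Bracket = 1*3 = 3, Hub = 1*5 = 5.
Iteration 3: components of {Bracket,Hub} -> Motor = 3*4 = 12, Ring = 5*3 = 15.
Iteration 4: components of {Motor,Ring} -> Bearing = 15*1 = 15, Gear = 12*4 = 48.
Iteration 5: no further components; recursion stops.
Total rows emitted: 9.

9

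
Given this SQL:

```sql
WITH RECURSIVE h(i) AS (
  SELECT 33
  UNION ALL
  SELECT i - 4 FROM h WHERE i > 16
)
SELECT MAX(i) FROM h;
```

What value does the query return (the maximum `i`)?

Base: i=33.
Iteration 1: 33 > 16 holds -> i = 33 - 4 = 29.
Iteration 2: 29 > 16 holds -> i = 29 - 4 = 25.
Iteration 3: 25 > 16 holds -> i = 25 - 4 = 21.
Iteration 4: 21 > 16 holds -> i = 21 - 4 = 17.
Iteration 5: 17 > 16 holds -> i = 17 - 4 = 13.
Iteration 6: 13 > 16 fails; recursion stops.
i values: 33, 29, 25, 21, 17, 13; the maximum is 33.

33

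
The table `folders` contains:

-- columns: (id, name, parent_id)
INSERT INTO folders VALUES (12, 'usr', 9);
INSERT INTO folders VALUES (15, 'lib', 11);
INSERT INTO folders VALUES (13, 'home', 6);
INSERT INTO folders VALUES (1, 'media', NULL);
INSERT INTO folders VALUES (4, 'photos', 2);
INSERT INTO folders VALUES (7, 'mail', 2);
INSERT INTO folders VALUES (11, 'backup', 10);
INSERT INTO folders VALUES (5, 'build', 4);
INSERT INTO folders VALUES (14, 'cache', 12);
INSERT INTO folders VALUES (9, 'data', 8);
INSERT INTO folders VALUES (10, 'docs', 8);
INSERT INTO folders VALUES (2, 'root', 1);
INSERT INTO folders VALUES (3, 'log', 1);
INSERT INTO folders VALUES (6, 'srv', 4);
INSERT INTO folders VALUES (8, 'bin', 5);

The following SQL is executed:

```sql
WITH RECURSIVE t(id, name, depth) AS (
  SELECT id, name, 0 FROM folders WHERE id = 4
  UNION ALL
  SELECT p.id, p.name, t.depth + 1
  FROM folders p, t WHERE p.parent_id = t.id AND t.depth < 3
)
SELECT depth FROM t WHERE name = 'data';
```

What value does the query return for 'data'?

Base: id=4 (photos) at depth 0.
Iteration 1: rows with parent_id in {4} -> build (id 5, depth 1), srv (id 6, depth 1).
Iteration 2: rows with parent_id in {5,6} -> bin (id 8, depth 2), home (id 13, depth 2).
Iteration 3: rows with parent_id in {8,13} -> data (id 9, depth 3), docs (id 10, depth 3).
Iteration 4: depth < 3 fails for all current rows; recursion stops.

3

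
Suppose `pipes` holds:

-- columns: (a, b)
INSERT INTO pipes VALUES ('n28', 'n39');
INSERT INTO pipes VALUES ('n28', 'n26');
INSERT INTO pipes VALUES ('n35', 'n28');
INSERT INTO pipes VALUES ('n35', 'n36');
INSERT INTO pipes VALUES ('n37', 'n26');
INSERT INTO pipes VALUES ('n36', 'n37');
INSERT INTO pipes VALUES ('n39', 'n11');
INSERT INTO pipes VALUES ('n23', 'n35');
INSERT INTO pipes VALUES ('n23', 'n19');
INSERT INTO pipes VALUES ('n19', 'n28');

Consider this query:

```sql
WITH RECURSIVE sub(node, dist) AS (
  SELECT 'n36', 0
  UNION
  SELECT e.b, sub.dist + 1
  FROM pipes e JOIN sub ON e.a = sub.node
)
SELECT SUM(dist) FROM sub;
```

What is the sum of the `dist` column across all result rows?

3

Base: (n36, dist=0).
Iteration 1: edges from {n36} -> (n37, dist=1).
Iteration 2: edges from {n37} -> (n26, dist=2).
Iteration 3: no outgoing edges from {n26}; recursion stops.
SUM(dist) = 0 + 1 + 2 = 3.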